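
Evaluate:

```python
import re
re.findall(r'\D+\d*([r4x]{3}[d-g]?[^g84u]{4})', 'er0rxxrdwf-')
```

['rxxrdwf']

This matches one or more of a non-digit, then zero or more of a digit; then exactly 3 of one of [r4x], then optionally a character in [d-g], then exactly 4 of any character except [g84u] (captured).
Because there's exactly one group, `findall` drops the full match and keeps group 1 from the one hit.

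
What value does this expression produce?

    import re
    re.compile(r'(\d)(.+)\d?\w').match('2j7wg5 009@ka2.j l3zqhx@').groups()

The pattern matches a digit (captured); then one or more of any character (captured); then optionally a digit, then a word character.
`re.match` won't scan ahead — the pattern has to work from the very first character.
The match spans [0:23] → '2j7wg5 009@ka2.j l3zqhx'.
Captured: group 1 = '2', group 2 = 'j7wg5 009@ka2.j l3zqh'.

('2', 'j7wg5 009@ka2.j l3zqh')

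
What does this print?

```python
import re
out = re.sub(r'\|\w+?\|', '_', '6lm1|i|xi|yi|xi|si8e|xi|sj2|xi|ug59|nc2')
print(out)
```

Matches: at [4:7] → '|i|'; at [9:13] → '|yi|'; at [15:21] → '|si8e|'; at [23:28] → '|sj2|'; at [30:36] → '|ug59|'.
Every occurrence is swapped for '_'.

6lm1_xi_xi_xi_xi_nc2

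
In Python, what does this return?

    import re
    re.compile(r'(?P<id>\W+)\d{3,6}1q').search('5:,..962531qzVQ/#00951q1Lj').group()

':,..962531q'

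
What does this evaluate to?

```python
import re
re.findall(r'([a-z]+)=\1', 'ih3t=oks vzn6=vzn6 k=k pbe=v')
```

['k']

After group 1 captures some text, `\1` only succeeds where that same text appears again.
Scanning left to right: at [19:22] match 'k=k', group 1 = 'k'.
One capturing group, so `findall` returns just the captured substring from the one match — 1 in all.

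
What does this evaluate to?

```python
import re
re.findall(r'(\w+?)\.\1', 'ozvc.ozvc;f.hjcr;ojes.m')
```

['ozvc']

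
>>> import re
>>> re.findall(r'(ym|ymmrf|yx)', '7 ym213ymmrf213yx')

['ym', 'ym', 'yx']

Branches in `(...|...)` are attempted left-to-right; the first branch that allows the whole pattern to succeed is taken.
Matches: at [2:4] match 'ym', group 1 = 'ym'; at [7:9] match 'ym', group 1 = 'ym'; at [15:17] match 'yx', group 1 = 'yx'.
With a single group, `findall` returns only what that group captured — 3 items.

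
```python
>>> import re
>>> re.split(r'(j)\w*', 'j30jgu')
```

This matches a literal 'j' (captured); then zero or more of a word character.
Matches to split on: at [0:6] → 'j30jgu'.
With a capturing group present, the delimiter's captured portion is kept in the result list.

['', 'j', '']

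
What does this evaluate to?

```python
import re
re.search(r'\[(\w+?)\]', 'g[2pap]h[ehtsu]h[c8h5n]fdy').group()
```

'[2pap]'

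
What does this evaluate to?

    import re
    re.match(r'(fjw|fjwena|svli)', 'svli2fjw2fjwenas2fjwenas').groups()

('svli',)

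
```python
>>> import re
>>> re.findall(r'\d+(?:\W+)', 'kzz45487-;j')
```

Pattern: one or more of a digit; then one or more of a non-word character (non-capturing group).
With no groups in the pattern, `findall` gives back each whole match — 1 here.

['45487-;']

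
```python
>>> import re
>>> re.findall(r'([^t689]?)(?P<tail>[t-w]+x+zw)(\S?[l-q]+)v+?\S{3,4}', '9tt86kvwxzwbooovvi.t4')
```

[('k', 'vwxzw', 'booo')]

Pattern: optionally any character except [t689] (captured); then one or more of a character in [t-w], then one or more of the literal 'x', then the literal 'zw' (captured as 'tail'); then optionally a non-whitespace character, then one or more of a character in [l-q] (captured); then one or more of a literal 'v' (lazy), then 3 to 4 of a non-whitespace character.
Walking the string: at [5:20] match 'kvwxzwbooovvi.t', groups = ('k', 'vwxzw', 'booo').
3 groups means the one result is a tuple of 3 captured strings — 1 here.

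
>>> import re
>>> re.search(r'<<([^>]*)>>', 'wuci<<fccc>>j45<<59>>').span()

`re.search` scans for the first position where the pattern succeeds.
The match spans [4:12] → '<<fccc>>'.
Captured: group 1 = 'fccc'.

(4, 12)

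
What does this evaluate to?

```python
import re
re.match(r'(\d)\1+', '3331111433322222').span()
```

`\1` is not a pattern — it's the concrete string captured by group 1, re-applied verbatim.
`re.match` only tries the pattern at the start of the string.
The match spans [0:3] → '333'.
Captured: group 1 = '3'.

(0, 3)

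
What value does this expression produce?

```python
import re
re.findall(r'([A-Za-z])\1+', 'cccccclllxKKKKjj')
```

['c', 'l', 'K', 'j']

After group 1 captures some text, `\1` only succeeds where that same text appears again.
One capturing group, so `findall` returns just the captured substring from each match — 4 in all.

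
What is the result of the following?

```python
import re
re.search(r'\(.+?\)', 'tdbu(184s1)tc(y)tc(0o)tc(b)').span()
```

A `+?`/`*?`/`{m,n}?` starts at its minimum and grows only as far as needed for what follows to match.
The match spans [4:11] → '(184s1)'.

(4, 11)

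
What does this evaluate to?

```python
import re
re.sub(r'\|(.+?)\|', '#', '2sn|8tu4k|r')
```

Matches: at [3:10] → '|8tu4k|'.
Every occurrence is swapped for '#'.

'2sn#r'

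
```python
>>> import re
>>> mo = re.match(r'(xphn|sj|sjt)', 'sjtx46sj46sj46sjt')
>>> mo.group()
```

'sj'

`match` is anchored at position 0; if the pattern doesn't fit there, it returns None.
The match spans [0:2] → 'sj'.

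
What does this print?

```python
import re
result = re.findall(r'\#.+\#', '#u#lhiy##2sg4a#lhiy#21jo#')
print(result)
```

['#u#lhiy##2sg4a#lhiy#21jo#']

With no groups in the pattern, `findall` gives back each whole match — 1 here.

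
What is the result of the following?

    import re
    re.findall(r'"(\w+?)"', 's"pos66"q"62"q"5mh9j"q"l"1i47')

['pos66', '62', '5mh9j', 'l']

`findall` collects group 1 from each match (4 total).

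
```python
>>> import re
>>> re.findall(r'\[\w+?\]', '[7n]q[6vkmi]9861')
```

['[7n]', '[6vkmi]']

Scanning left to right: at [0:4] → '[7n]'; at [5:12] → '[6vkmi]'.
Since nothing is captured, `findall` lists the 2 matched substrings directly.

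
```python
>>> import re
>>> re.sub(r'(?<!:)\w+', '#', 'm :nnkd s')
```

'# :n# #'

The negative lookahead/lookbehind blocks any match where the forbidden context is present.
`sub` substitutes '#' at each match site.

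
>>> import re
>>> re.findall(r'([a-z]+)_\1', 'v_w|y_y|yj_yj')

After group 1 captures some text, `\1` only succeeds where that same text appears again.
Scanning left to right: at [4:7] match 'y_y', group 1 = 'y'; at [8:13] match 'yj_yj', group 1 = 'yj'.
With a single group, `findall` returns only what that group captured — 2 items.

['y', 'yj']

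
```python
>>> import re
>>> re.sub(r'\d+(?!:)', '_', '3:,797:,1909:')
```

'3:,_7:,_9:'

Because the assertion is negative and zero-width, positions next to the forbidden text are skipped.
Matches: at [3:5] → '79'; at [8:11] → '190'.
`sub` substitutes '_' at each match site.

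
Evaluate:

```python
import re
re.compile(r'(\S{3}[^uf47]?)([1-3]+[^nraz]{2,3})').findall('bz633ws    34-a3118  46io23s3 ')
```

The pattern matches exactly 3 of a non-whitespace character, then optionally any character except [uf47] (captured); then one or more of a character in [1-3], then 2 to 3 of any character except [nraz] (captured).
2 groups means each result is a tuple of 2 captured strings — 3 here.

[('bz63', '3ws '), ('34-a', '3118  '), ('46io', '23s3 ')]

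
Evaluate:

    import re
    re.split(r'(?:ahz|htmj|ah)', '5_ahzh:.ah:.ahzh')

['5_', 'h:.', ':.', 'h']

Alternation isn't longest-match — the leftmost alternative that fits at this position is chosen.
Matches to split on: at [2:5] → 'ahz'; at [8:10] → 'ah'; at [12:15] → 'ahz'.
Splitting on the pattern gives 4 pieces.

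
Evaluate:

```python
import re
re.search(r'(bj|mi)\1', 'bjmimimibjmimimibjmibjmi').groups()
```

The match spans [2:6] → 'mimi'.
Captured: group 1 = 'mi'.

('mi',)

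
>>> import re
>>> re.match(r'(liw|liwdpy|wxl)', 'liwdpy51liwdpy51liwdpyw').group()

`match` is anchored at position 0; if the pattern doesn't fit there, it returns None.
The match spans [0:3] → 'liw'.

'liw'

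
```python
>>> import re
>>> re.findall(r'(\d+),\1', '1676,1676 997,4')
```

['1676']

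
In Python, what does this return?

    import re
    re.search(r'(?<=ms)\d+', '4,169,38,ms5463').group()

'5463'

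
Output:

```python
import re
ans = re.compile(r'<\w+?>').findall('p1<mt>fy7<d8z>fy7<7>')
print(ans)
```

Walking the string: at [2:6] → '<mt>'; at [9:14] → '<d8z>'; at [17:20] → '<7>'.
Since nothing is captured, `findall` lists the 3 matched substrings directly.

['<mt>', '<d8z>', '<7>']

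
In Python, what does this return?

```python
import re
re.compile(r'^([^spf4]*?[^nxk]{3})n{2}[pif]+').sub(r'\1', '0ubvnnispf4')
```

'0ubvspf4'

Pattern: anchored at the start of the string; then zero or more of any character except [spf4] (lazy), then exactly 3 of any character except [nxk] (captured); then exactly 2 of a literal 'n', then one or more of one of [pif].
Matches: at [0:7] → '0ubvnni'.
Each match is replaced using the text its own group 1 captured.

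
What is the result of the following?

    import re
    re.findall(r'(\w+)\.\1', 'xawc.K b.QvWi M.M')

`\1` has to match the exact text group 1 already captured.
Scanning left to right: at [14:17] match 'M.M', group 1 = 'M'.
With a single group, `findall` returns only what that group captured — 1 item.

['M']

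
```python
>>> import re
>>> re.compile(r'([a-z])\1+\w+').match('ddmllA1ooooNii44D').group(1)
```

'd'

The match spans [0:17] → 'ddmllA1ooooNii44D'.
Captured: group 1 = 'd'.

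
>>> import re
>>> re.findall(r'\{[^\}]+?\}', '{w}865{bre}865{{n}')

['{w}', '{bre}', '{{n}']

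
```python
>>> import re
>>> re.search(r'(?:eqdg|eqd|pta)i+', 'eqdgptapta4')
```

None

`re.search` scans for the first position where the pattern succeeds.
Here nothing in the string fits, so the call returns None.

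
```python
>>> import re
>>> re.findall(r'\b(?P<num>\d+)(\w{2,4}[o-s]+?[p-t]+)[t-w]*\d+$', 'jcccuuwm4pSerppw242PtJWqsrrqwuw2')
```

[]

2 groups means each result is a tuple of 2 captured strings — 0 here.
Nothing in the string satisfies the pattern, so the list is empty.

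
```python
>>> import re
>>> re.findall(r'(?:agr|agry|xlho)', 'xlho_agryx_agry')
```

The regex engine tests alternatives in the order written; an earlier branch that matches wins even if a later one would match more.
No capturing groups, so `findall` returns the 3 full match strings.

['xlho', 'agr', 'agr']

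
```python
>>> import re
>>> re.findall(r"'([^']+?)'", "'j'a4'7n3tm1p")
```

['j']

Matches: at [0:3] match "'j'", group 1 = 'j'.
`findall` collects group 1 from the one match (1 total).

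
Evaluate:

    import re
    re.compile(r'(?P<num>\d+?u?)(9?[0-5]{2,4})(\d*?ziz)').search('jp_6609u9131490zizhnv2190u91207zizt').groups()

Pattern: one or more of a digit (lazy), then optionally the literal 'u' (captured as 'num'); then optionally the literal '9', then 2 to 4 of a character in [0-5] (captured); then zero or more of a digit (lazy), then the literal 'ziz' (captured).
`re.search` tries every starting position until one works.
The match spans [3:18] → '6609u9131490ziz'.
Captured: group 1 = '6609u', group 2 = '91314', group 3 = '90ziz'.

('6609u', '91314', '90ziz')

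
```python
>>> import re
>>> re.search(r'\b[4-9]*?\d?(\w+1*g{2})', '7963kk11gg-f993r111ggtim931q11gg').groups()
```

('963kk11gg',)

This matches a word boundary (`\b`, zero-width); then zero or more of a character in [4-9] (lazy), then optionally a digit; then one or more of a word character, then zero or more of the literal '1', then exactly 2 of a literal 'g' (captured).
`re.search` scans for the first position where the pattern succeeds.
The match spans [0:10] → '7963kk11gg'.
Captured: group 1 = '963kk11gg'.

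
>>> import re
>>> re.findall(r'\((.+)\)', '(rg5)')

['rg5']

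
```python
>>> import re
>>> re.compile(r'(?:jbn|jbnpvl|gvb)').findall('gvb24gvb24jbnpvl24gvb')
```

['gvb', 'gvb', 'jbn', 'gvb']

The regex engine tests alternatives in the order written; an earlier branch that matches wins even if a later one would match more.
Walking the string: at [0:3] → 'gvb'; at [5:8] → 'gvb'; at [10:13] → 'jbn'; at [18:21] → 'gvb'.
Since nothing is captured, `findall` lists the 4 matched substrings directly.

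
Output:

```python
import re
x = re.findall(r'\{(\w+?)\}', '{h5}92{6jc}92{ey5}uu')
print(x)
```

['h5', '6jc', 'ey5']

Scanning left to right: at [0:4] match '{h5}', group 1 = 'h5'; at [6:11] match '{6jc}', group 1 = '6jc'; at [13:18] match '{ey5}', group 1 = 'ey5'.
With a single group, `findall` returns only what that group captured — 3 items.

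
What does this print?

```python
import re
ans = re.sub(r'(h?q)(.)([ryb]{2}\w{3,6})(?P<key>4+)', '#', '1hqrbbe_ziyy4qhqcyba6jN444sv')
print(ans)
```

1#q#sv

Pattern: optionally a literal 'h', then the literal 'q' (captured); then any character (captured); then exactly 2 of one of [ryb], then 3 to 6 of a word character (captured); then one or more of a literal '4' (captured as 'key').
Matches: at [1:13] → 'hqrbbe_ziyy4'; at [14:26] → 'hqcyba6jN444'.
`sub` substitutes '#' at each match site.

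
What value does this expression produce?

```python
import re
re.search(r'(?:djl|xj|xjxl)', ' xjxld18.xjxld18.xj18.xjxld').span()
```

(1, 3)

Branches in `(...|...)` are attempted left-to-right; the first branch that allows the whole pattern to succeed is taken.
`re.search` scans for the first position where the pattern succeeds.
The match spans [1:3] → 'xj'.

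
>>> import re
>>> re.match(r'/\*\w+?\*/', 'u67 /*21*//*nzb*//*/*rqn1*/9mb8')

None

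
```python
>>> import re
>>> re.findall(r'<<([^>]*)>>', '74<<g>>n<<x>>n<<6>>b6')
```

Matches: at [2:7] match '<<g>>', group 1 = 'g'; at [8:13] match '<<x>>', group 1 = 'x'; at [14:19] match '<<6>>', group 1 = '6'.
Because there's exactly one group, `findall` drops the full match and keeps group 1 from each hit.

['g', 'x', '6']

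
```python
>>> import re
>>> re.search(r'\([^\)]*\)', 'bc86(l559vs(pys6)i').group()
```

'(l559vs(pys6)'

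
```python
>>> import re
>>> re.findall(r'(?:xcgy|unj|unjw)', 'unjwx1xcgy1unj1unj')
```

['unj', 'xcgy', 'unj', 'unj']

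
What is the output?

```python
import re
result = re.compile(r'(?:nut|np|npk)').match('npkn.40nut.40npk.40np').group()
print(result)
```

np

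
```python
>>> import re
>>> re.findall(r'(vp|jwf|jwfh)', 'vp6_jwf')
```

Because there's exactly one group, `findall` drops the full match and keeps group 1 from each hit.

['vp', 'jwf']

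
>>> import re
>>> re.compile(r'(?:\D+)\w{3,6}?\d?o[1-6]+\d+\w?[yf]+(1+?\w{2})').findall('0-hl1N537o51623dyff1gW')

['1gW']

This matches one or more of a non-digit (non-capturing group); then 3 to 6 of a word character (lazy), then optionally a digit, then the literal 'o'; then one or more of a character in [1-6]; then one or more of a digit, then optionally a word character, then one or more of one of [yf]; then one or more of the literal '1' (lazy), then exactly 2 of a word character (captured).
Because there's exactly one group, `findall` drops the full match and keeps group 1 from the one hit.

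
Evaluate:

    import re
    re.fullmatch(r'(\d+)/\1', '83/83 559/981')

None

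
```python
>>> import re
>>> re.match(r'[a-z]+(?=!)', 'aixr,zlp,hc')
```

Because the assertion is zero-width, the text it checks is not consumed and won't appear in the result.
`re.match` won't scan ahead — the pattern has to work from the very first character.
Here the pattern fails at index 0, so the call returns None.

None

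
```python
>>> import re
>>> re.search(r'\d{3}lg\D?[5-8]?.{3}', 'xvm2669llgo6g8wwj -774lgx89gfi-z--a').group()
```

'774lgx89gf'

The match spans [19:29] → '774lgx89gf'.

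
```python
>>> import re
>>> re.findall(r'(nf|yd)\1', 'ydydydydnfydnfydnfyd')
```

['yd', 'yd']

`\1` is not a pattern — it's the concrete string captured by group 1, re-applied verbatim.
`findall` collects group 1 from each match (2 total).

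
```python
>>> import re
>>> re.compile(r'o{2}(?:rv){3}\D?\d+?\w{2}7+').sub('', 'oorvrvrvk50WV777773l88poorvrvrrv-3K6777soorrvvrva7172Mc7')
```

'3l88poorvrvrrv-3K6777soorrvvrva7172Mc7'

Pattern: exactly 2 of the literal 'o', then the literal 'rv' repeated 3 times, then optionally a non-digit; then one or more of a digit (lazy); then exactly 2 of a word character, then one or more of the literal '7'.
Matches: at [0:18] → 'oorvrvrvk50WV77777'.
Each match is replaced by ''.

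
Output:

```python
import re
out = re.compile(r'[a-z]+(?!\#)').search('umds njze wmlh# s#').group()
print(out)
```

umds

The negative lookahead/lookbehind blocks any match where the forbidden context is present.
`search` walks the string left to right and returns the first match it finds.
The match spans [0:4] → 'umds'.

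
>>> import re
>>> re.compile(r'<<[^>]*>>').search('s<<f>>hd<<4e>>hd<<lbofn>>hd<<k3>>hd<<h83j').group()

The match spans [1:6] → '<<f>>'.

'<<f>>'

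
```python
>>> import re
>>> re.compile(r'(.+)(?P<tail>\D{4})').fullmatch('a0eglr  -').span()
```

(0, 9)

For `fullmatch`, every character of the input must be accounted for by the pattern.
The match spans [0:9] → 'a0eglr  -'.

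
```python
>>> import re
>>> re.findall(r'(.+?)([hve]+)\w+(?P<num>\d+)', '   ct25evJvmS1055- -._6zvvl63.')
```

The pattern matches one or more of any character (lazy) (captured); then one or more of one of [hve] (captured); then one or more of a word character; then one or more of a digit (captured as 'num').
Scanning left to right: at [0:17] match '   ct25evJvmS1055', groups = ('   ct25', 'ev', '5'); at [17:29] match '- -._6zvvl63', groups = ('- -._6z', 'vv', '3').
3 groups means each result is a tuple of 3 captured strings — 2 here.

[('   ct25', 'ev', '5'), ('- -._6z', 'vv', '3')]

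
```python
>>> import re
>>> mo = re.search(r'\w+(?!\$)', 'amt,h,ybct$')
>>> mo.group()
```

'amt'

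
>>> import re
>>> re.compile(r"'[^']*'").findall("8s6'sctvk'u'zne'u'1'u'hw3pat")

Since nothing is captured, `findall` lists the 3 matched substrings directly.

["'sctvk'", "'zne'", "'1'"]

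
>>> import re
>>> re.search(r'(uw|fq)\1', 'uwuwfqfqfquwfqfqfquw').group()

`\1` is not a pattern — it's the concrete string captured by group 1, re-applied verbatim.
`re.search` tries every starting position until one works.
The match spans [0:4] → 'uwuw'.
Captured: group 1 = 'uw'.

'uwuw'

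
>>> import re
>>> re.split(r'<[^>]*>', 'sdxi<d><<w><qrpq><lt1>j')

['sdxi', '', '', '', 'j']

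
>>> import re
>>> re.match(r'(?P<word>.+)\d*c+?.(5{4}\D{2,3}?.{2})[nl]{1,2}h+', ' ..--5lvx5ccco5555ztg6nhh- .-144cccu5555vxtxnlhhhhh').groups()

The match spans [0:51] → ' ..--5lvx5ccco5555ztg6nhh- .-144cccu5555vxtxnlhhhhh'.
Captured: group 1 = ' ..--5lvx5ccco5555ztg6nhh- .-144cc', group 2 = '5555vxtx'.

(' ..--5lvx5ccco5555ztg6nhh- .-144cc', '5555vxtx')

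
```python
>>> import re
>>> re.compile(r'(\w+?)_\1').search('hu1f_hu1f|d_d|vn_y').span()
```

(0, 9)

`\1` has to match the exact text group 1 already captured.
`search` walks the string left to right and returns the first match it finds.
The match spans [0:9] → 'hu1f_hu1f'.
Captured: group 1 = 'hu1f'.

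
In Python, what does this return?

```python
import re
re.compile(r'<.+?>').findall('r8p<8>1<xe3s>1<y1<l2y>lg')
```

A `+?`/`*?`/`{m,n}?` starts at its minimum and grows only as far as needed for what follows to match.
Matches: at [3:6] → '<8>'; at [7:13] → '<xe3s>'; at [14:22] → '<y1<l2y>'.
Since nothing is captured, `findall` lists the 3 matched substrings directly.

['<8>', '<xe3s>', '<y1<l2y>']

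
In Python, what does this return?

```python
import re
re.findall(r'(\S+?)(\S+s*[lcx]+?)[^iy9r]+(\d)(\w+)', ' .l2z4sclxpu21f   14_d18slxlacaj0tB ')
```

[('.', 'l2z4sclx', '0', 'tB')]

A `+?`/`*?`/`{m,n}?` starts at its minimum and grows only as far as needed for what follows to match.
Multiple groups make `findall` return tuples — one 4-tuple for the one match.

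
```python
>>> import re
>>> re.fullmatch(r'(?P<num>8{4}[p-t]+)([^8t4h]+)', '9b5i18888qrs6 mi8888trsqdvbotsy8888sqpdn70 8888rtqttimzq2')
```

None

The pattern matches exactly 4 of the literal '8', then one or more of a character in [p-t] (captured as 'num'); then one or more of any character except [8t4h] (captured).
`re.fullmatch` is like wrapping the pattern in `^…$` (in single-line mode).
Here the pattern can't cover the whole string, so the call returns None.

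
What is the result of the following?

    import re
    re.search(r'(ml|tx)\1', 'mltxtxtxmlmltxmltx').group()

'txtx'

The backreference `\1` re-matches whatever the first group consumed, character for character.
The match spans [2:6] → 'txtx'.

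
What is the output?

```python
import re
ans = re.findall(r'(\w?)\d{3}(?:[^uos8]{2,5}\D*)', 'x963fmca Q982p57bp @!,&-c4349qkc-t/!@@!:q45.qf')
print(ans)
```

The pattern matches optionally a word character (captured); then exactly 3 of a digit; then 2 to 5 of any character except [uos8], then zero or more of a non-digit (non-capturing group).
Walking the string: at [0:10] match 'x963fmca Q', group 1 = 'x'; at [10:25] match '982p57bp @!,&-c', group 1 = ''; at [25:41] match '4349qkc-t/!@@!:q', group 1 = '4'.
One capturing group, so `findall` returns just the captured substring from each match — 3 in all.

['x', '', '4']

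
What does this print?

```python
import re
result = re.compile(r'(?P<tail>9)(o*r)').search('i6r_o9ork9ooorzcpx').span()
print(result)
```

The pattern matches a literal '9' (captured as 'tail'); then zero or more of the literal 'o', then a literal 'r' (captured).
`search` walks the string left to right and returns the first match it finds.
The match spans [5:8] → '9or'.
Captured: group 1 = '9', group 2 = 'or'.

(5, 8)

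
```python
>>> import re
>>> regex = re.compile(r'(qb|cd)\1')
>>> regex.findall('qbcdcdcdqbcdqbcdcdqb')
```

`\1` has to match the exact text group 1 already captured.
With a single group, `findall` returns only what that group captured — 2 items.

['cd', 'cd']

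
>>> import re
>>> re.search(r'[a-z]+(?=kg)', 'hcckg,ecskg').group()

'hcc'

Lookahead/lookbehind check context without consuming it, so the matched span excludes the asserted characters.
The match spans [0:3] → 'hcc'.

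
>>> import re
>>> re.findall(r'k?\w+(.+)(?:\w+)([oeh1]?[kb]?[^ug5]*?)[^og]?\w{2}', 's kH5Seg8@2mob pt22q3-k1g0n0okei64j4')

[(' kH5Seg8@2mob pt22q3-k1g0n0okei6', '')]

This matches optionally a literal 'k', then one or more of a word character; then one or more of any character (captured); then one or more of a word character (non-capturing group); then optionally one of [oeh1], then optionally one of [kb], then zero or more of any character except [ug5] (lazy) (captured); then optionally any character except [og], then exactly 2 of a word character.
`findall` packs the 2 group values into a tuple for every match.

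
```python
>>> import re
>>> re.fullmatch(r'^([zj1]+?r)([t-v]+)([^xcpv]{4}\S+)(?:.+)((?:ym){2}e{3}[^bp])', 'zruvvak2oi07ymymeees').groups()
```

('zr', 'uvv', 'ak2oi0', 'ymymeees')

The pattern matches anchored at the start of the string; then one or more of one of [zj1] (lazy), then the literal 'r' (captured); then one or more of a character in [t-v] (captured); then exactly 4 of any character except [xcpv], then one or more of a non-whitespace character (captured); then one or more of any character (non-capturing group); then the literal 'ym' repeated 2 times, then exactly 3 of the literal 'e', then any character except [bp] (captured).
For `fullmatch`, every character of the input must be accounted for by the pattern.
The match spans [0:20] → 'zruvvak2oi07ymymeees'.
Captured: group 1 = 'zr', group 2 = 'uvv', group 3 = 'ak2oi0', group 4 = 'ymymeees'.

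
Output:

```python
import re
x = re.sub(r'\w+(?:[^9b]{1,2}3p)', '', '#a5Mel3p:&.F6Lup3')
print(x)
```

Pattern: one or more of a word character; then 1 to 2 of any character except [9b], then the literal '3p' (non-capturing group).
Matches: at [1:8] → 'a5Mel3p'.
Each match is replaced by ''.

#:&.F6Lup3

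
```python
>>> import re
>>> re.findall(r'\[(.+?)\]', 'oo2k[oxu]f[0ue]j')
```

With the lazy modifier that quantifier settles for the fewest repetitions that let the rest of the pattern succeed (the atoms after it are unaffected and can still be greedy).
Scanning left to right: at [4:9] match '[oxu]', group 1 = 'oxu'; at [10:15] match '[0ue]', group 1 = '0ue'.
Because there's exactly one group, `findall` drops the full match and keeps group 1 from each hit.

['oxu', '0ue']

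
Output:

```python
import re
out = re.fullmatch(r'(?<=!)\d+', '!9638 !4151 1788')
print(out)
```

For `fullmatch`, every character of the input must be accounted for by the pattern.
Here the string isn't matched end-to-end, so the call returns None.

None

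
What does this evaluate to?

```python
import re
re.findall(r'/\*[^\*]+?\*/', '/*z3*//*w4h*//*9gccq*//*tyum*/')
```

['/*z3*/', '/*w4h*/', '/*9gccq*/', '/*tyum*/']

Matches: at [0:6] → '/*z3*/'; at [6:13] → '/*w4h*/'; at [13:22] → '/*9gccq*/'; at [22:30] → '/*tyum*/'.
`findall` yields the raw match text (4 of them) because the pattern has no groups.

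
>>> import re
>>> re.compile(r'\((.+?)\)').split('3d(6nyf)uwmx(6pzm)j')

['3d', '6nyf', 'uwmx', '6pzm', 'j']

A `+?`/`*?`/`{m,n}?` starts at its minimum and grows only as far as needed for what follows to match.
With a capturing group present, the delimiter's captured portion is kept in the result list.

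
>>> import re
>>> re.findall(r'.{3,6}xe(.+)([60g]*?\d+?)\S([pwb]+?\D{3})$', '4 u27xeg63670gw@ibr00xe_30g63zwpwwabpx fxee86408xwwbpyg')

`findall` packs the 3 group values into a tuple for every match.

[('g63670gw@ibr00xe_30g63zwpwwabpx fxee8640', '8', 'wwbpyg')]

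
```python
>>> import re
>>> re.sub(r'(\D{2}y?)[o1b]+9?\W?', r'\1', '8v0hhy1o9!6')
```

This matches exactly 2 of a non-digit, then optionally a literal 'y' (captured); then one or more of one of [o1b], then optionally the literal '9', then optionally a non-word character.
Matches: at [3:10] → 'hhy1o9!'.
`\1` in the replacement pulls in group 1's text for each match.

'8v0hhy6'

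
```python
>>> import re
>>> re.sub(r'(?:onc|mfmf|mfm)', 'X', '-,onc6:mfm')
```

'-,X6:X'

Matches: at [2:5] → 'onc'; at [7:10] → 'mfm'.
Each match is replaced by 'X'.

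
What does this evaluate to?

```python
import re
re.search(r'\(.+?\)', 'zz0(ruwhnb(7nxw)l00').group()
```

'(ruwhnb(7nxw)'

The match spans [3:16] → '(ruwhnb(7nxw)'.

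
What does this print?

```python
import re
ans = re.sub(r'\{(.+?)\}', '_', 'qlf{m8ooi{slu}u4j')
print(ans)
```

Every occurrence is swapped for '_'.

qlf_u4j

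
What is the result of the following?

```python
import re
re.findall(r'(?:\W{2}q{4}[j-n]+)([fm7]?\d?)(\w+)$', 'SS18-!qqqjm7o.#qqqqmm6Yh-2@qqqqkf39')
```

The pattern matches exactly 2 of a non-word character, then exactly 4 of the literal 'q', then one or more of a character in [j-n] (non-capturing group); then optionally one of [fm7], then optionally a digit (captured); then one or more of a word character (captured); then anchored at the end.
`findall` packs the 2 group values into a tuple for every match.
Nothing in the string satisfies the pattern, so the list is empty.

[]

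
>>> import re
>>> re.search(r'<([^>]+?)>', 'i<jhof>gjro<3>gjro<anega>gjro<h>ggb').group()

'<jhof>'

The match spans [1:7] → '<jhof>'.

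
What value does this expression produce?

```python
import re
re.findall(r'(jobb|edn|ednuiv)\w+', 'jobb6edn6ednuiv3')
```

Scanning left to right: at [0:16] match 'jobb6edn6ednuiv3', group 1 = 'jobb'.
`findall` collects group 1 from the one match (1 total).

['jobb']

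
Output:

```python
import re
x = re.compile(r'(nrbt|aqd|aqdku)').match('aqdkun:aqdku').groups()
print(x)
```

The match spans [0:3] → 'aqd'.
Captured: group 1 = 'aqd'.

('aqd',)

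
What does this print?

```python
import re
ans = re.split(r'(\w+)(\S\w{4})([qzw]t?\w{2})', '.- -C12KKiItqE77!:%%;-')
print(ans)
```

['.- -', 'C12', 'KKiIt', 'qE7', '7!:%%;-']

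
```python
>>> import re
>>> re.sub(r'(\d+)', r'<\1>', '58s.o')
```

'<58>s.o'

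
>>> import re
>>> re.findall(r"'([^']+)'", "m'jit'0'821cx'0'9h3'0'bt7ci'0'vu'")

Matches: at [1:6] match "'jit'", group 1 = 'jit'; at [7:14] match "'821cx'", group 1 = '821cx'; at [15:20] match "'9h3'", group 1 = '9h3'; at [21:28] match "'bt7ci'", group 1 = 'bt7ci'; at [29:33] match "'vu'", group 1 = 'vu'.
`findall` collects group 1 from each match (5 total).

['jit', '821cx', '9h3', 'bt7ci', 'vu']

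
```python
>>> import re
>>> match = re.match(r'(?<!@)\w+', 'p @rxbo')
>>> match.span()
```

Because the assertion is negative and zero-width, positions next to the forbidden text are skipped.
`re.match` won't scan ahead — the pattern has to work from the very first character.
The match spans [0:1] → 'p'.

(0, 1)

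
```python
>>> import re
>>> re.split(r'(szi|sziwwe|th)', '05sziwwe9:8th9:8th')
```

['05', 'szi', 'wwe9:8', 'th', '9:8', 'th', '']

The regex engine tests alternatives in the order written; an earlier branch that matches wins even if a later one would match more.
Matches to split on: at [2:5] → 'szi'; at [11:13] → 'th'; at [16:18] → 'th'.
With a capturing group present, the delimiter's captured portion is kept in the result list.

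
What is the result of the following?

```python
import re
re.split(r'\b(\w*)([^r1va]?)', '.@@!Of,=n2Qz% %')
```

['.@@!', 'Of', ',', '=', 'n2Qz', '%', ' %']

The group in the pattern means `split` returns the separators' captures alongside the pieces.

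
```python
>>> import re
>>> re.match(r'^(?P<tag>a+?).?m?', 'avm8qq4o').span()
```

(0, 3)

`re.match` won't scan ahead — the pattern has to work from the very first character.
The match spans [0:3] → 'avm'.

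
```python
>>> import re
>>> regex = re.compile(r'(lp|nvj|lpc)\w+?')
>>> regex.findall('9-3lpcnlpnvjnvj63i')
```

`|` is ordered: at each position the engine commits to the first alternative that works.
One capturing group, so `findall` returns just the captured substring from each match — 3 in all.

['lp', 'lp', 'nvj']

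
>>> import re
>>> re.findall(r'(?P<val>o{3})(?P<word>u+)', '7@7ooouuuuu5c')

The pattern matches exactly 3 of a literal 'o' (captured as 'val'); then one or more of a literal 'u' (captured as 'word').
Scanning left to right: at [3:11] match 'ooouuuuu', groups = ('ooo', 'uuuuu').
Multiple groups make `findall` return tuples — one 2-tuple for the one match.

[('ooo', 'uuuuu')]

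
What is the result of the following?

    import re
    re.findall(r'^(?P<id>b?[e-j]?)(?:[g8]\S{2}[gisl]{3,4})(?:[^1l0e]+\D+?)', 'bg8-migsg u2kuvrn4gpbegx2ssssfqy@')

Pattern: anchored at the start of the string; then optionally a literal 'b', then optionally a character in [e-j] (captured as 'id'); then one of [g8], then exactly 2 of a non-whitespace character, then 3 to 4 of one of [gisl] (non-capturing group); then one or more of any character except [1l0e], then one or more of a non-digit (lazy) (non-capturing group).
Matches: at [0:22] match 'bg8-migsg u2kuvrn4gpbe', group 1 = 'bg'.
One capturing group, so `findall` returns just the captured substring from the one match — 1 in all.

['bg']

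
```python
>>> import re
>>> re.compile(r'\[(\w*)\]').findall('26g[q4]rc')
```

Scanning left to right: at [3:7] match '[q4]', group 1 = 'q4'.
With a single group, `findall` returns only what that group captured — 1 item.

['q4']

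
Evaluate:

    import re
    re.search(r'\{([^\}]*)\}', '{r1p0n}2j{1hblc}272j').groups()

Unlike `match`, `search` isn't anchored — it looks for the pattern anywhere in the string.
The match spans [0:7] → '{r1p0n}'.
Captured: group 1 = 'r1p0n'.

('r1p0n',)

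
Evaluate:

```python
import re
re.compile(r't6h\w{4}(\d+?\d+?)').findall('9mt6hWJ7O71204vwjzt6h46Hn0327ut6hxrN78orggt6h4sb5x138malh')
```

A non-greedy quantifier consumes as few characters as it can — just enough that the remainder of the pattern still matches from where it stops; whatever follows it matches normally.
`findall` collects group 1 from each match (2 total).

['71', '03']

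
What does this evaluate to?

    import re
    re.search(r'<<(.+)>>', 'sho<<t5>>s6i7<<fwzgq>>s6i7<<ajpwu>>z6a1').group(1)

't5>>s6i7<<fwzgq>>s6i7<<ajpwu'

The match spans [3:35] → '<<t5>>s6i7<<fwzgq>>s6i7<<ajpwu>>'.
Captured: group 1 = 't5>>s6i7<<fwzgq>>s6i7<<ajpwu'.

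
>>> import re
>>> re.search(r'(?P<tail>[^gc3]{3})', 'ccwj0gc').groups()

Pattern: exactly 3 of any character except [gc3] (captured as 'tail').
Unlike `match`, `search` isn't anchored — it looks for the pattern anywhere in the string.
The match spans [2:5] → 'wj0'.
Captured: group 1 = 'wj0'.

('wj0',)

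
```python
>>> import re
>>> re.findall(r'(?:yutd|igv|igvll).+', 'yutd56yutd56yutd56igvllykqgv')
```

Since nothing is captured, `findall` lists the 1 matched substring directly.

['yutd56yutd56yutd56igvllykqgv']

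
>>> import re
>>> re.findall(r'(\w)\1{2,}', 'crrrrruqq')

['r']

After group 1 captures some text, `\1` only succeeds where that same text appears again.
Walking the string: at [1:6] match 'rrrrr', group 1 = 'r'.
With a single group, `findall` returns only what that group captured — 1 item.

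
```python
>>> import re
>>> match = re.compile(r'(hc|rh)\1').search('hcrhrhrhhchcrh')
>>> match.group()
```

`\1` has to match the exact text group 1 already captured.
The match spans [2:6] → 'rhrh'.

'rhrh'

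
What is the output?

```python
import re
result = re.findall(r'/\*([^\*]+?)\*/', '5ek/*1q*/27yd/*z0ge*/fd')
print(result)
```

['1q', 'z0ge']

`findall` collects group 1 from each match (2 total).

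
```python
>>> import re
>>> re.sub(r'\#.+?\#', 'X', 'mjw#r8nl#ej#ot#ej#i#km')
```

'mjwXejXejXkm'

The `?` after the quantifier makes it lazy — it takes as little as possible before letting the rest of the pattern try.
Matches: at [3:9] → '#r8nl#'; at [11:15] → '#ot#'; at [17:20] → '#i#'.
Every occurrence is swapped for 'X'.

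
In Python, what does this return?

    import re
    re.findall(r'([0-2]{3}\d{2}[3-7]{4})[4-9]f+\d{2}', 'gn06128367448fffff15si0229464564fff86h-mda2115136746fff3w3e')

['022946456']

The pattern matches exactly 3 of a character in [0-2], then exactly 2 of a digit, then exactly 4 of a character in [3-7] (captured); then a character in [4-9], then one or more of the literal 'f', then exactly 2 of a digit.
Scanning left to right: at [22:37] match '0229464564fff86', group 1 = '022946456'.
Because there's exactly one group, `findall` drops the full match and keeps group 1 from the one hit.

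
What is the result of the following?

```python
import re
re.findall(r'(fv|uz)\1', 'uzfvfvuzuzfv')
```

['fv', 'uz']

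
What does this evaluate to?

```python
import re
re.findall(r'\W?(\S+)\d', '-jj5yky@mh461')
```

['jj5yky@mh46']

Pattern: optionally a non-word character; then one or more of a non-whitespace character (captured); then a digit.
Scanning left to right: at [0:13] match '-jj5yky@mh461', group 1 = 'jj5yky@mh46'.
One capturing group, so `findall` returns just the captured substring from the one match — 1 in all.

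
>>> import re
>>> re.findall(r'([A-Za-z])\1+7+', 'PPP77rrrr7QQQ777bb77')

The backreference `\1` re-matches whatever the first group consumed, character for character.
Scanning left to right: at [0:5] match 'PPP77', group 1 = 'P'; at [5:10] match 'rrrr7', group 1 = 'r'; at [10:16] match 'QQQ777', group 1 = 'Q'; at [16:20] match 'bb77', group 1 = 'b'.
With a single group, `findall` returns only what that group captured — 4 items.

['P', 'r', 'Q', 'b']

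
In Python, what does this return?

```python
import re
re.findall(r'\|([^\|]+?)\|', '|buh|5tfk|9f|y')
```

Matches: at [0:5] match '|buh|', group 1 = 'buh'; at [9:13] match '|9f|', group 1 = '9f'.
`findall` collects group 1 from each match (2 total).

['buh', '9f']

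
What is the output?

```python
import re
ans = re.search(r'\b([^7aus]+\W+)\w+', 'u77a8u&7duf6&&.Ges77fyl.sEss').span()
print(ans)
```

(12, 23)

Pattern: a word boundary (`\b`, zero-width); then one or more of any character except [7aus], then one or more of a non-word character (captured); then one or more of a word character.
The match spans [12:23] → '&&.Ges77fyl'.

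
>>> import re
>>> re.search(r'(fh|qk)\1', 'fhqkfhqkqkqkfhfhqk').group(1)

The match spans [6:10] → 'qkqk'.
Captured: group 1 = 'qk'.

'qk'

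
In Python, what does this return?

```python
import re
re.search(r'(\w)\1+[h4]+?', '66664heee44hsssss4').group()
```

'66664'

The backreference `\1` re-matches whatever the first group consumed, character for character.
The match spans [0:5] → '66664'.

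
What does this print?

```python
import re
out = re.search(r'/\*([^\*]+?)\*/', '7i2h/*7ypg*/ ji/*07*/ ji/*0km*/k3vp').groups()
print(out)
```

Unlike `match`, `search` isn't anchored — it looks for the pattern anywhere in the string.
The match spans [4:12] → '/*7ypg*/'.
Captured: group 1 = '7ypg'.

('7ypg',)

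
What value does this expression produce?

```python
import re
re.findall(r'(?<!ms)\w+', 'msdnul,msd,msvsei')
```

['msdnul', 'msd', 'msvsei']

Because the assertion is negative and zero-width, positions next to the forbidden text are skipped.
Walking the string: at [0:6] → 'msdnul'; at [7:10] → 'msd'; at [11:17] → 'msvsei'.
No capturing groups, so `findall` returns the 3 full match strings.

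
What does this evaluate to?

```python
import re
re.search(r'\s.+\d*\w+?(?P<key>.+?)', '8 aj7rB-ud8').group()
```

' aj7rB-ud8'

The match spans [1:11] → ' aj7rB-ud8'.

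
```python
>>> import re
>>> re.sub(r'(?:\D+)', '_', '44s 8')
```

The pattern matches one or more of a non-digit (non-capturing group).
Each match is replaced by '_'.

'44_8'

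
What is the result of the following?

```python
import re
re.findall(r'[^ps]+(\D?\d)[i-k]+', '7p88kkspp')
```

['8']

Pattern: one or more of any character except [ps]; then optionally a non-digit, then a digit (captured); then one or more of a character in [i-k].
Walking the string: at [2:6] match '88kk', group 1 = '8'.
`findall` collects group 1 from the one match (1 total).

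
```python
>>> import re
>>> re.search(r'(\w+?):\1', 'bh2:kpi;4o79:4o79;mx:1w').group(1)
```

The match spans [8:17] → '4o79:4o79'.
Captured: group 1 = '4o79'.

'4o79'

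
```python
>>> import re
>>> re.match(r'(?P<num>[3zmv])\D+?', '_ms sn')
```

Pattern: one of [3zmv] (captured as 'num'); then one or more of a non-digit (lazy).
`re.match` only tries the pattern at the start of the string.
Here position 0 doesn't satisfy it, so the call returns None.

None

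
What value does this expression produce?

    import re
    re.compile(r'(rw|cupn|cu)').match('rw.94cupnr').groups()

`re.match` only tries the pattern at the start of the string.
The match spans [0:2] → 'rw'.
Captured: group 1 = 'rw'.

('rw',)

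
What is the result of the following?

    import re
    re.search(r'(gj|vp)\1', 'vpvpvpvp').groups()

The match spans [0:4] → 'vpvp'.
Captured: group 1 = 'vp'.

('vp',)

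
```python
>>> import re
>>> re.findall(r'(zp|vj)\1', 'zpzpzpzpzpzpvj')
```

['zp', 'zp', 'zp']

After group 1 captures some text, `\1` only succeeds where that same text appears again.
One capturing group, so `findall` returns just the captured substring from each match — 3 in all.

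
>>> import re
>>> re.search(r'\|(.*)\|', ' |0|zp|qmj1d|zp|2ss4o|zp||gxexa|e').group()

`re.search` scans for the first position where the pattern succeeds.
The match spans [1:32] → '|0|zp|qmj1d|zp|2ss4o|zp||gxexa|'.
Captured: group 1 = '0|zp|qmj1d|zp|2ss4o|zp||gxexa'.

'|0|zp|qmj1d|zp|2ss4o|zp||gxexa|'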